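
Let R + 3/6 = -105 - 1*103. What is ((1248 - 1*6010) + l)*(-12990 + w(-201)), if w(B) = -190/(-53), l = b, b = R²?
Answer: -26643490870/53 ≈ -5.0271e+8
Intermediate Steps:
R = -417/2 (R = -½ + (-105 - 1*103) = -½ + (-105 - 103) = -½ - 208 = -417/2 ≈ -208.50)
b = 173889/4 (b = (-417/2)² = 173889/4 ≈ 43472.)
l = 173889/4 ≈ 43472.
w(B) = 190/53 (w(B) = -190*(-1/53) = 190/53)
((1248 - 1*6010) + l)*(-12990 + w(-201)) = ((1248 - 1*6010) + 173889/4)*(-12990 + 190/53) = ((1248 - 6010) + 173889/4)*(-688280/53) = (-4762 + 173889/4)*(-688280/53) = (154841/4)*(-688280/53) = -26643490870/53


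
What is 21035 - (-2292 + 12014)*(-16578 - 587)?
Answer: 166899165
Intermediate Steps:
21035 - (-2292 + 12014)*(-16578 - 587) = 21035 - 9722*(-17165) = 21035 - 1*(-166878130) = 21035 + 166878130 = 166899165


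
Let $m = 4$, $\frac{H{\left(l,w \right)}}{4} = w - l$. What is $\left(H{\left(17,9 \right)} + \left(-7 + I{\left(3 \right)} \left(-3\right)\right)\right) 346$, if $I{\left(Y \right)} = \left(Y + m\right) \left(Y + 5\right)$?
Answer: $-71622$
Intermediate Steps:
$H{\left(l,w \right)} = - 4 l + 4 w$ ($H{\left(l,w \right)} = 4 \left(w - l\right) = - 4 l + 4 w$)
$I{\left(Y \right)} = \left(4 + Y\right) \left(5 + Y\right)$ ($I{\left(Y \right)} = \left(Y + 4\right) \left(Y + 5\right) = \left(4 + Y\right) \left(5 + Y\right)$)
$\left(H{\left(17,9 \right)} + \left(-7 + I{\left(3 \right)} \left(-3\right)\right)\right) 346 = \left(\left(\left(-4\right) 17 + 4 \cdot 9\right) + \left(-7 + \left(20 + 3^{2} + 9 \cdot 3\right) \left(-3\right)\right)\right) 346 = \left(\left(-68 + 36\right) + \left(-7 + \left(20 + 9 + 27\right) \left(-3\right)\right)\right) 346 = \left(-32 + \left(-7 + 56 \left(-3\right)\right)\right) 346 = \left(-32 - 175\right) 346 = \left(-207\right) 346 = -71622$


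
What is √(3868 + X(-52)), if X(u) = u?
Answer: 6*√106 ≈ 61.774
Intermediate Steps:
√(3868 + X(-52)) = √(3868 - 52) = √3816 = 6*√106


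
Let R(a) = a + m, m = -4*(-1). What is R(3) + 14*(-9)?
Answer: -119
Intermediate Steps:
m = 4
R(a) = 4 + a (R(a) = a + 4 = 4 + a)
R(3) + 14*(-9) = (4 + 3) + 14*(-9) = 7 - 126 = -119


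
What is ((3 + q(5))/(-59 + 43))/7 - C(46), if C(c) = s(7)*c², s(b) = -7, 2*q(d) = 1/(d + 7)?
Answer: 39814583/2688 ≈ 14812.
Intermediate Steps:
q(d) = 1/(2*(7 + d)) (q(d) = 1/(2*(d + 7)) = 1/(2*(7 + d)))
C(c) = -7*c²
((3 + q(5))/(-59 + 43))/7 - C(46) = ((3 + 1/(2*(7 + 5)))/(-59 + 43))/7 - (-7)*46² = ((3 + (½)/12)/(-16))*(⅐) - (-7)*2116 = ((3 + (½)*(1/12))*(-1/16))*(⅐) - 1*(-14812) = ((3 + 1/24)*(-1/16))*(⅐) + 14812 = ((73/24)*(-1/16))*(⅐) + 14812 = -73/384*⅐ + 14812 = -73/2688 + 14812 = 39814583/2688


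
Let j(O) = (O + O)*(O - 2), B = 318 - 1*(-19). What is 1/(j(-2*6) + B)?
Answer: 1/673 ≈ 0.0014859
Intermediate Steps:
B = 337 (B = 318 + 19 = 337)
j(O) = 2*O*(-2 + O) (j(O) = (2*O)*(-2 + O) = 2*O*(-2 + O))
1/(j(-2*6) + B) = 1/(2*(-2*6)*(-2 - 2*6) + 337) = 1/(2*(-12)*(-2 - 12) + 337) = 1/(2*(-12)*(-14) + 337) = 1/(336 + 337) = 1/673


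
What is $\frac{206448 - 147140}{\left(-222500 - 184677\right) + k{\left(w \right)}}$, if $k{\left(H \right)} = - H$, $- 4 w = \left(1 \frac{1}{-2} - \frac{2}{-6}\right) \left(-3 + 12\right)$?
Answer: $- \frac{474464}{3257419} \approx -0.14566$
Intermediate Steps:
$w = \frac{3}{8}$ ($w = - \frac{\left(1 \frac{1}{-2} - \frac{2}{-6}\right) \left(-3 + 12\right)}{4} = - \frac{\left(1 \left(- \frac{1}{2}\right) - - \frac{1}{3}\right) 9}{4} = - \frac{\left(- \frac{1}{2} + \frac{1}{3}\right) 9}{4} = - \frac{\left(- \frac{1}{6}\right) 9}{4} = \left(- \frac{1}{4}\right) \left(- \frac{3}{2}\right) = \frac{3}{8} \approx 0.375$)
$\frac{206448 - 147140}{\left(-222500 - 184677\right) + k{\left(w \right)}} = \frac{206448 - 147140}{\left(-222500 - 184677\right) - \frac{3}{8}} = \frac{59308}{-407177 - \frac{3}{8}} = \frac{59308}{- \frac{3257419}{8}} = 59308 \left(- \frac{8}{3257419}\right) = - \frac{474464}{3257419}$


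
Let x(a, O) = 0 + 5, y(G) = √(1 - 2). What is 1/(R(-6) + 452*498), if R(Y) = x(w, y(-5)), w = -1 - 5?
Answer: 1/225101 ≈ 4.4425e-6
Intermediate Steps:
y(G) = I (y(G) = √(-1) = I)
w = -6
x(a, O) = 5
R(Y) = 5
1/(R(-6) + 452*498) = 1/(5 + 452*498) = 1/(5 + 225096) = 1/225101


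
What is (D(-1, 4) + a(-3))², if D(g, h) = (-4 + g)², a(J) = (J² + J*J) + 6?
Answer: 2401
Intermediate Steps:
a(J) = 6 + 2*J² (a(J) = (J² + J²) + 6 = 2*J² + 6 = 6 + 2*J²)
(D(-1, 4) + a(-3))² = ((-4 - 1)² + (6 + 2*(-3)²))² = ((-5)² + (6 + 2*9))² = (25 + (6 + 18))² = (25 + 24)² = 49² = 2401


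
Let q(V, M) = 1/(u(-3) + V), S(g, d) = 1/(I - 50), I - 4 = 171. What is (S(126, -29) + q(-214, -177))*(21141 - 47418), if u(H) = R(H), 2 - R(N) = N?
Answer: -116172/1375 ≈ -84.489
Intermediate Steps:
I = 175 (I = 4 + 171 = 175)
R(N) = 2 - N
u(H) = 2 - H
S(g, d) = 1/125 (S(g, d) = 1/(175 - 50) = 1/125)
q(V, M) = 1/(5 + V) (q(V, M) = 1/((2 - 1*(-3)) + V) = 1/((2 + 3) + V) = 1/(5 + V))
(S(126, -29) + q(-214, -177))*(21141 - 47418) = (1/125 + 1/(5 - 214))*(21141 - 47418) = (1/125 + 1/(-209))*(-26277) = (1/125 - 1/209)*(-26277) = (84/26125)*(-26277) = -116172/1375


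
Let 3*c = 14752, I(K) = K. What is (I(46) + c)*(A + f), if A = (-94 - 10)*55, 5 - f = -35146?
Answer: 438227590/3 ≈ 1.4608e+8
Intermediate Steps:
f = 35151 (f = 5 - 1*(-35146) = 5 + 35146 = 35151)
c = 14752/3 (c = (⅓)*14752 = 14752/3 ≈ 4917.3)
A = -5720 (A = -104*55 = -5720)
(I(46) + c)*(A + f) = (46 + 14752/3)*(-5720 + 35151) = (14890/3)*29431 = 438227590/3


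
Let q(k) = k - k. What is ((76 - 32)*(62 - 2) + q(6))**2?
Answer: 6969600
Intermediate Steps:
q(k) = 0
((76 - 32)*(62 - 2) + q(6))**2 = ((76 - 32)*(62 - 2) + 0)**2 = (44*60 + 0)**2 = (2640 + 0)**2 = 2640**2 = 6969600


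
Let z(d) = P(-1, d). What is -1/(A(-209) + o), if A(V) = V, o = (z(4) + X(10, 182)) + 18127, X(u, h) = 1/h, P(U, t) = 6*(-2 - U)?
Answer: -182/3259985 ≈ -5.5828e-5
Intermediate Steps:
P(U, t) = -12 - 6*U
z(d) = -6 (z(d) = -12 - 6*(-1) = -12 + 6 = -6)
o = 3298023/182 (o = (-6 + 1/182) + 18127 = -1091/182 + 18127 = 3298023/182 ≈ 18121.)
-1/(A(-209) + o) = -1/(-209 + 3298023/182) = -1/3259985/182 = -1*182/3259985 = -182/3259985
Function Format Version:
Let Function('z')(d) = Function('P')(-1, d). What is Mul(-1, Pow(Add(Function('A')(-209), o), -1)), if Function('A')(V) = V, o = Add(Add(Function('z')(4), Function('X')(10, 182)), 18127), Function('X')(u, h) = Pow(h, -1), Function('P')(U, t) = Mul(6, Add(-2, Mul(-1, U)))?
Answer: Rational(-182, 3259985) ≈ -5.5828e-5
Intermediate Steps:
Function('P')(U, t) = Add(-12, Mul(-6, U))
Function('z')(d) = -6 (Function('z')(d) = Add(-12, Mul(-6, -1)) = Add(-12, 6) = -6)
o = Rational(3298023, 182) (o = Add(Add(-6, Pow(182, -1)), 18127) = Add(Add(-6, Rational(1, 182)), 18127) = Add(Rational(-1091, 182), 18127) = Rational(3298023, 182) ≈ 18121.)
Mul(-1, Pow(Add(Function('A')(-209), o), -1)) = Mul(-1, Pow(Add(-209, Rational(3298023, 182)), -1)) = Mul(-1, Pow(Rational(3259985, 182), -1)) = Mul(-1, Rational(182, 3259985)) = Rational(-182, 3259985)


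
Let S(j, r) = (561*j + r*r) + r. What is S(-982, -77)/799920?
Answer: -4955/7272 ≈ -0.68138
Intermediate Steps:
S(j, r) = r + r² + 561*j (S(j, r) = (561*j + r²) + r = (r² + 561*j) + r = r + r² + 561*j)
S(-982, -77)/799920 = (-77 + (-77)² + 561*(-982))/799920 = (-77 + 5929 - 550902)*(1/799920) = -545050*1/799920 = -4955/7272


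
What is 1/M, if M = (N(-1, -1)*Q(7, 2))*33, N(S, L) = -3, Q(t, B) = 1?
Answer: -1/99 ≈ -0.010101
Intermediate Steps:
M = -99 (M = -3*1*33 = -3*33 = -99)
1/M = 1/(-99) = -1/99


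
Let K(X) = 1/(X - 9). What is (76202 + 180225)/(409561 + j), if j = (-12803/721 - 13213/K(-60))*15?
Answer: 26411981/1450729213 ≈ 0.018206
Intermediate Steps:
K(X) = 1/(-9 + X)
j = 1408544430/103 (j = (-12803/721 - 13213/(1/(-9 - 60)))*15 = (-12803*1/721 - 13213/(1/(-69)))*15 = (-1829/103 - 13213/(-1/69))*15 = (-1829/103 - 13213*(-69))*15 = (-1829/103 + 911697)*15 = (93902962/103)*15 = 1408544430/103 ≈ 1.3675e+7)
(76202 + 180225)/(409561 + j) = (76202 + 180225)/(409561 + 1408544430/103) = 256427/(1450729213/103) = 256427*(103/1450729213) = 26411981/1450729213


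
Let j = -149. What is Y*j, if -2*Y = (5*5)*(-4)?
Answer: -7450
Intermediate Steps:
Y = 50 (Y = -5*5*(-4)/2 = -25*(-4)/2 = -½*(-100) = 50)
Y*j = 50*(-149) = -7450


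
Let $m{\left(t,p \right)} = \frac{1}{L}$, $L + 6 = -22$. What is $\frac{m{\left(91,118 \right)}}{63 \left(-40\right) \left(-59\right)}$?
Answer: $- \frac{1}{4163040} \approx -2.4021 \cdot 10^{-7}$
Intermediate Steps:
$L = -28$ ($L = -6 - 22 = -28$)
$m{\left(t,p \right)} = - \frac{1}{28}$ ($m{\left(t,p \right)} = \frac{1}{-28} = - \frac{1}{28}$)
$\frac{m{\left(91,118 \right)}}{63 \left(-40\right) \left(-59\right)} = - \frac{1}{28 \cdot 63 \left(-40\right) \left(-59\right)} = - \frac{1}{28 \left(\left(-2520\right) \left(-59\right)\right)} = - \frac{1}{28 \cdot 148680} = \left(- \frac{1}{28}\right) \frac{1}{148680} = - \frac{1}{4163040}$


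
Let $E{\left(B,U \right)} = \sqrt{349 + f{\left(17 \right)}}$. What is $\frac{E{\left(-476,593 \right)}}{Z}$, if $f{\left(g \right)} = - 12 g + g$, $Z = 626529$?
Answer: $\frac{3 \sqrt{2}}{208843} \approx 2.0315 \cdot 10^{-5}$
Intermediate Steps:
$f{\left(g \right)} = - 11 g$
$E{\left(B,U \right)} = 9 \sqrt{2}$ ($E{\left(B,U \right)} = \sqrt{349 - 187} = \sqrt{162} = 9 \sqrt{2}$)
$\frac{E{\left(-476,593 \right)}}{Z} = \frac{9 \sqrt{2}}{626529} = 9 \sqrt{2} \cdot \frac{1}{626529} = \frac{3 \sqrt{2}}{208843}$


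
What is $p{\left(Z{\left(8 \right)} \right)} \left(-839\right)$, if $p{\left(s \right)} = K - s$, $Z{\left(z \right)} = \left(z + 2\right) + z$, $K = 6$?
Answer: $10068$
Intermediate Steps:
$Z{\left(z \right)} = 2 + 2 z$ ($Z{\left(z \right)} = \left(2 + z\right) + z = 2 + 2 z$)
$p{\left(s \right)} = 6 - s$
$p{\left(Z{\left(8 \right)} \right)} \left(-839\right) = \left(6 - \left(2 + 2 \cdot 8\right)\right) \left(-839\right) = \left(6 - \left(2 + 16\right)\right) \left(-839\right) = \left(6 - 18\right) \left(-839\right) = \left(-12\right) \left(-839\right) = 10068$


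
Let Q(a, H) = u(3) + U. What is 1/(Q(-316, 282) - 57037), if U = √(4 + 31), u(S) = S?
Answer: -57034/3252877121 - √35/3252877121 ≈ -1.7535e-5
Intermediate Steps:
U = √35 ≈ 5.9161
Q(a, H) = 3 + √35
1/(Q(-316, 282) - 57037) = 1/((3 + √35) - 57037) = 1/(-57034 + √35)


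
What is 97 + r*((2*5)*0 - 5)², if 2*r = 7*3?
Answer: 719/2 ≈ 359.50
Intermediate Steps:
r = 21/2 (r = (7*3)/2 = (½)*21 = 21/2 ≈ 10.500)
97 + r*((2*5)*0 - 5)² = 97 + 21*((2*5)*0 - 5)²/2 = 97 + 21*(10*0 - 5)²/2 = 97 + 21*(0 - 5)²/2 = 97 + (21/2)*(-5)² = 97 + (21/2)*25 = 97 + 525/2 = 719/2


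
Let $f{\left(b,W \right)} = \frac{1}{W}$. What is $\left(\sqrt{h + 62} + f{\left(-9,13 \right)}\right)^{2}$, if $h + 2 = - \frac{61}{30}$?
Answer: $\frac{293921}{5070} + \frac{\sqrt{52170}}{195} \approx 59.144$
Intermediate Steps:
$h = - \frac{121}{30}$ ($h = -2 - \frac{61}{30} = - \frac{121}{30} \approx -4.0333$)
$\left(\sqrt{h + 62} + f{\left(-9,13 \right)}\right)^{2} = \left(\sqrt{- \frac{121}{30} + 62} + \frac{1}{13}\right)^{2} = \left(\sqrt{\frac{1739}{30}} + \frac{1}{13}\right)^{2} = \left(\frac{\sqrt{52170}}{30} + \frac{1}{13}\right)^{2} = \left(\frac{1}{13} + \frac{\sqrt{52170}}{30}\right)^{2}$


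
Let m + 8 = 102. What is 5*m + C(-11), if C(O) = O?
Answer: 459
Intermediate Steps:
m = 94 (m = -8 + 102 = 94)
5*m + C(-11) = 5*94 - 11 = 470 - 11 = 459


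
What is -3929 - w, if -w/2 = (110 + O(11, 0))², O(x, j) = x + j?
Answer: 25353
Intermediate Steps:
O(x, j) = j + x
w = -29282 (w = -2*(110 + (0 + 11))² = -2*(110 + 11)² = -2*121² = -2*14641 = -29282)
-3929 - w = -3929 - 1*(-29282) = -3929 + 29282 = 25353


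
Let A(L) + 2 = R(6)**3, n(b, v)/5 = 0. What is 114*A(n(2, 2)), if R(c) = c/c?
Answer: -114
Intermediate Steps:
R(c) = 1
n(b, v) = 0 (n(b, v) = 5*0 = 0)
A(L) = -1 (A(L) = -2 + 1**3 = -2 + 1 = -1)
114*A(n(2, 2)) = 114*(-1) = -114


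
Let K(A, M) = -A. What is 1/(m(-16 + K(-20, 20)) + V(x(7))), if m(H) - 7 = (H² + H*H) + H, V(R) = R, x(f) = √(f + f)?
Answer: 43/1835 - √14/1835 ≈ 0.021394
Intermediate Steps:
x(f) = √2*√f (x(f) = √(2*f) = √2*√f)
m(H) = 7 + H + 2*H² (m(H) = 7 + ((H² + H*H) + H) = 7 + ((H² + H²) + H) = 7 + (2*H² + H) = 7 + (H + 2*H²) = 7 + H + 2*H²)
1/(m(-16 + K(-20, 20)) + V(x(7))) = 1/((7 + (-16 - 1*(-20)) + 2*(-16 - 1*(-20))²) + √2*√7) = 1/((7 + (-16 + 20) + 2*(-16 + 20)²) + √14) = 1/((7 + 4 + 2*4²) + √14) = 1/((7 + 4 + 2*16) + √14) = 1/((7 + 4 + 32) + √14) = 1/(43 + √14)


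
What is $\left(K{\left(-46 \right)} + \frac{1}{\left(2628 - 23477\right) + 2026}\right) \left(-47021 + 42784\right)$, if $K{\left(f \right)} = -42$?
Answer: $\frac{3349632379}{18823} \approx 1.7795 \cdot 10^{5}$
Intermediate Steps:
$\left(K{\left(-46 \right)} + \frac{1}{\left(2628 - 23477\right) + 2026}\right) \left(-47021 + 42784\right) = \left(-42 + \frac{1}{\left(2628 - 23477\right) + 2026}\right) \left(-47021 + 42784\right) = \left(-42 + \frac{1}{\left(2628 - 23477\right) + 2026}\right) \left(-4237\right) = \left(-42 + \frac{1}{-20849 + 2026}\right) \left(-4237\right) = \left(-42 + \frac{1}{-18823}\right) \left(-4237\right) = \left(-42 - \frac{1}{18823}\right) \left(-4237\right) = \left(- \frac{790567}{18823}\right) \left(-4237\right) = \frac{3349632379}{18823}$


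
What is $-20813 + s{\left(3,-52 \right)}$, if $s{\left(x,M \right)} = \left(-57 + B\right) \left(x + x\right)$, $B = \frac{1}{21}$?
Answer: $- \frac{148083}{7} \approx -21155.0$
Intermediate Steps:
$B = \frac{1}{21} \approx 0.047619$
$s{\left(x,M \right)} = - \frac{2392 x}{21}$ ($s{\left(x,M \right)} = \left(-57 + \frac{1}{21}\right) \left(x + x\right) = - \frac{1196 \cdot 2 x}{21} = - \frac{2392 x}{21}$)
$-20813 + s{\left(3,-52 \right)} = -20813 - \frac{2392}{7} = - \frac{148083}{7}$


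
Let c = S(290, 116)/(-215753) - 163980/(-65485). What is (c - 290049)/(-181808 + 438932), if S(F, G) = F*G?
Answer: -819589766772701/726559668450084 ≈ -1.1280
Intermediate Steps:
c = 6635252308/2825717041 (c = (290*116)/(-215753) - 163980/(-65485) = 33640*(-1/215753) - 163980*(-1/65485) = -33640/215753 + 32796/13097 = 6635252308/2825717041 ≈ 2.3482)
(c - 290049)/(-181808 + 438932) = (6635252308/2825717041 - 290049)/(-181808 + 438932) = -819589766772701/2825717041/257124 = -819589766772701/2825717041*1/257124 = -819589766772701/726559668450084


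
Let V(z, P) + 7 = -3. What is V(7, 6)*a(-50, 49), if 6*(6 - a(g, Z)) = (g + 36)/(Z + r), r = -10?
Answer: -7090/117 ≈ -60.598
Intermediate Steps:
V(z, P) = -10 (V(z, P) = -7 - 3 = -10)
a(g, Z) = 6 - (36 + g)/(6*(-10 + Z)) (a(g, Z) = 6 - (g + 36)/(6*(Z - 10)) = 6 - (36 + g)/(6*(-10 + Z)))
V(7, 6)*a(-50, 49) = -5*(-396 - 1*(-50) + 36*49)/(3*(-10 + 49)) = -5*(-396 + 50 + 1764)/(3*39) = -5*1418/(3*39) = -10*709/117 = -7090/117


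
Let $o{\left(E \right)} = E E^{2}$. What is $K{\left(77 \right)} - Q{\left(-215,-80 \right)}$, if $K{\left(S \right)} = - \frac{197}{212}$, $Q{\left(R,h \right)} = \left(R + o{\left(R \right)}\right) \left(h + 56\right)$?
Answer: $- \frac{50567546117}{212} \approx -2.3853 \cdot 10^{8}$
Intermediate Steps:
$o{\left(E \right)} = E^{3}$
$Q{\left(R,h \right)} = \left(56 + h\right) \left(R + R^{3}\right)$ ($Q{\left(R,h \right)} = \left(R + R^{3}\right) \left(h + 56\right) = \left(R + R^{3}\right) \left(56 + h\right) = \left(56 + h\right) \left(R + R^{3}\right)$)
$K{\left(S \right)} = - \frac{197}{212}$ ($K{\left(S \right)} = \left(-197\right) \frac{1}{212} = - \frac{197}{212}$)
$K{\left(77 \right)} - Q{\left(-215,-80 \right)} = - \frac{197}{212} - - 215 \left(56 - 80 + 56 \left(-215\right)^{2} - 80 \left(-215\right)^{2}\right) = - \frac{197}{212} - - 215 \left(56 - 80 + 56 \cdot 46225 - 3698000\right) = - \frac{197}{212} - - 215 \left(56 - 80 + 2588600 - 3698000\right) = - \frac{197}{212} - \left(-215\right) \left(-1109424\right) = - \frac{197}{212} - 238526160 = - \frac{50567546117}{212}$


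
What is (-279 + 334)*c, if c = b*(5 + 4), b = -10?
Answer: -4950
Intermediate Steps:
c = -90 (c = -10*(5 + 4) = -10*9 = -90)
(-279 + 334)*c = (-279 + 334)*(-90) = 55*(-90) = -4950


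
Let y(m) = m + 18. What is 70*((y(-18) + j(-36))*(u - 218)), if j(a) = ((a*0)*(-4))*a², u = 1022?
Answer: 0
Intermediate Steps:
y(m) = 18 + m
j(a) = 0 (j(a) = (0*(-4))*a² = 0*a² = 0)
70*((y(-18) + j(-36))*(u - 218)) = 70*(((18 - 18) + 0)*(1022 - 218)) = 70*((0 + 0)*804) = 70*(0*804) = 70*0 = 0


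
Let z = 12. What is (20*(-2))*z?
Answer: -480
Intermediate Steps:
(20*(-2))*z = (20*(-2))*12 = -40*12 = -480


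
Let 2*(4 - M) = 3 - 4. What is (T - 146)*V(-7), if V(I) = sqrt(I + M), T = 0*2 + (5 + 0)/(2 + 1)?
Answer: -433*I*sqrt(10)/6 ≈ -228.21*I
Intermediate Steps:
M = 9/2 (M = 4 - (3 - 4)/2 = 4 - 1/2*(-1) = 4 + 1/2 = 9/2 ≈ 4.5000)
T = 5/3 (T = 0 + 5/3 = 5/3 ≈ 1.6667)
V(I) = sqrt(9/2 + I) (V(I) = sqrt(I + 9/2) = sqrt(9/2 + I))
(T - 146)*V(-7) = (5/3 - 146)*(sqrt(18 + 4*(-7))/2) = -433*sqrt(18 - 28)/6 = -433*sqrt(-10)/6 = -433*I*sqrt(10)/6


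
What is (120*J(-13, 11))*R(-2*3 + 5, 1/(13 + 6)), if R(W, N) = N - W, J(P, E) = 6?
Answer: 14400/19 ≈ 757.89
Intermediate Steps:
(120*J(-13, 11))*R(-2*3 + 5, 1/(13 + 6)) = (120*6)*(1/(13 + 6) - (-2*3 + 5)) = 720*(1/19 - (-6 + 5)) = 720*(1/19 - 1*(-1)) = 720*(1/19 + 1) = 720*(20/19) = 14400/19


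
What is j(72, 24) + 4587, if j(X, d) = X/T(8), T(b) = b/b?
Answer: 4659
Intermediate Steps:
T(b) = 1
j(X, d) = X (j(X, d) = X/1 = X*1 = X)
j(72, 24) + 4587 = 72 + 4587 = 4659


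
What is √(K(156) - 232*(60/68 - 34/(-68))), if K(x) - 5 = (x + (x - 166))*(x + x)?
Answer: √13073289/17 ≈ 212.69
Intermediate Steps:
K(x) = 5 + 2*x*(-166 + 2*x) (K(x) = 5 + (x + (x - 166))*(x + x) = 5 + (x + (-166 + x))*(2*x) = 5 + (-166 + 2*x)*(2*x) = 5 + 2*x*(-166 + 2*x))
√(K(156) - 232*(60/68 - 34/(-68))) = √((5 - 332*156 + 4*156²) - 232*(60/68 - 34/(-68))) = √((5 - 51792 + 4*24336) - 232*(60*(1/68) - 34*(-1/68))) = √((5 - 51792 + 97344) - 232*(15/17 + ½)) = √(45557 - 232*47/34) = √(45557 - 5452/17) = √(769017/17) = √13073289/17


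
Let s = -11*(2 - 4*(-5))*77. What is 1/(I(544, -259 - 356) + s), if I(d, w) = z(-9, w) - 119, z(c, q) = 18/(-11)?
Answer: -11/206301 ≈ -5.3320e-5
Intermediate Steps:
z(c, q) = -18/11 (z(c, q) = 18*(-1/11) = -18/11)
I(d, w) = -1327/11 (I(d, w) = -18/11 - 119 = -1327/11)
s = -18634 (s = -11*(2 + 20)*77 = -11*22*77 = -242*77 = -18634)
1/(I(544, -259 - 356) + s) = 1/(-1327/11 - 18634) = 1/(-206301/11) = -11/206301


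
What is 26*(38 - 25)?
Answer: 338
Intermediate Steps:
26*(38 - 25) = 26*13 = 338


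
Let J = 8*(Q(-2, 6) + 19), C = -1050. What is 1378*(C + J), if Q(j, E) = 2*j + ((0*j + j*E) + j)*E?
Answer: -2207556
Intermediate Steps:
Q(j, E) = 2*j + E*(j + E*j) (Q(j, E) = 2*j + ((0 + E*j) + j)*E = 2*j + (E*j + j)*E = 2*j + (j + E*j)*E = 2*j + E*(j + E*j))
J = -552 (J = 8*(-2*(2 + 6 + 6**2) + 19) = 8*(-2*(2 + 6 + 36) + 19) = 8*(-2*44 + 19) = 8*(-88 + 19) = 8*(-69) = -552)
1378*(C + J) = 1378*(-1050 - 552) = 1378*(-1602) = -2207556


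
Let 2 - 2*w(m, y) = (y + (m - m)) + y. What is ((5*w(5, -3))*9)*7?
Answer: 1260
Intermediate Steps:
w(m, y) = 1 - y (w(m, y) = 1 - ((y + (m - m)) + y)/2 = 1 - ((y + 0) + y)/2 = 1 - (y + y)/2 = 1 - y)
((5*w(5, -3))*9)*7 = ((5*(1 - 1*(-3)))*9)*7 = ((5*(1 + 3))*9)*7 = ((5*4)*9)*7 = (20*9)*7 = 180*7 = 1260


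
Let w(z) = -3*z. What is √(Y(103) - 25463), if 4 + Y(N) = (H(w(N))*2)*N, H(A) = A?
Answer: I*√89121 ≈ 298.53*I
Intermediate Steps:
Y(N) = -4 - 6*N² (Y(N) = -4 + (-3*N*2)*N = -4 + (-6*N)*N = -4 - 6*N²)
√(Y(103) - 25463) = √((-4 - 6*103²) - 25463) = √((-4 - 6*10609) - 25463) = √((-4 - 63654) - 25463) = √(-63658 - 25463) = √(-89121) = I*√89121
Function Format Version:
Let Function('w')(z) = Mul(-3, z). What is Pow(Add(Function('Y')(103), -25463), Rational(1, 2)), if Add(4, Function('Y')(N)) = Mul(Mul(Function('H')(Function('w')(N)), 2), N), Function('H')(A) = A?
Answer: Mul(I, Pow(89121, Rational(1, 2))) ≈ Mul(298.53, I)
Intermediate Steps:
Function('Y')(N) = Add(-4, Mul(-6, Pow(N, 2))) (Function('Y')(N) = Add(-4, Mul(Mul(Mul(-3, N), 2), N)) = Add(-4, Mul(Mul(-6, N), N)) = Add(-4, Mul(-6, Pow(N, 2))))
Pow(Add(Function('Y')(103), -25463), Rational(1, 2)) = Pow(Add(Add(-4, Mul(-6, Pow(103, 2))), -25463), Rational(1, 2)) = Pow(Add(Add(-4, Mul(-6, 10609)), -25463), Rational(1, 2)) = Pow(Add(Add(-4, -63654), -25463), Rational(1, 2)) = Pow(Add(-63658, -25463), Rational(1, 2)) = Pow(-89121, Rational(1, 2)) = Mul(I, Pow(89121, Rational(1, 2)))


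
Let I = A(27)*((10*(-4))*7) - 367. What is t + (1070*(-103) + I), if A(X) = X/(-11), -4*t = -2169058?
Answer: 9512245/22 ≈ 4.3238e+5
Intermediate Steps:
t = 1084529/2 (t = -¼*(-2169058) = 1084529/2 ≈ 5.4226e+5)
A(X) = -X/11 (A(X) = X*(-1/11) = -X/11)
I = 3523/11 (I = (-1/11*27)*((10*(-4))*7) - 367 = -(-1080)*7/11 - 367 = -27/11*(-280) - 367 = 7560/11 - 367 = 3523/11 ≈ 320.27)
t + (1070*(-103) + I) = 1084529/2 + (1070*(-103) + 3523/11) = 1084529/2 + (-110210 + 3523/11) = 1084529/2 - 1208787/11 = 9512245/22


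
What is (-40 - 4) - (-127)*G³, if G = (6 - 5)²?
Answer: 83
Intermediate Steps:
G = 1 (G = 1² = 1)
(-40 - 4) - (-127)*G³ = (-40 - 4) - (-127)*1³ = -44 - (-127) = -44 - 127*(-1) = -44 + 127 = 83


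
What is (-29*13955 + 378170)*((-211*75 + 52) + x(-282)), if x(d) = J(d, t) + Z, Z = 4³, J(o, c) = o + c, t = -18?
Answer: 424638725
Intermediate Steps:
J(o, c) = c + o
Z = 64
x(d) = 46 + d (x(d) = (-18 + d) + 64 = 46 + d)
(-29*13955 + 378170)*((-211*75 + 52) + x(-282)) = (-29*13955 + 378170)*((-211*75 + 52) + (46 - 282)) = (-404695 + 378170)*((-15825 + 52) - 236) = -26525*(-15773 - 236) = -26525*(-16009) = 424638725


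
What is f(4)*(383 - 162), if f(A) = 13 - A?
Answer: 1989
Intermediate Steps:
f(4)*(383 - 162) = (13 - 1*4)*(383 - 162) = (13 - 4)*221 = 9*221 = 1989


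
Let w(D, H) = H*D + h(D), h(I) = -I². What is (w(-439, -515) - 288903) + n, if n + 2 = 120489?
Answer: -135052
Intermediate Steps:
n = 120487 (n = -2 + 120489 = 120487)
w(D, H) = -D² + D*H (w(D, H) = H*D - D² = D*H - D² = -D² + D*H)
(w(-439, -515) - 288903) + n = (-439*(-515 - 1*(-439)) - 288903) + 120487 = (-439*(-515 + 439) - 288903) + 120487 = (-439*(-76) - 288903) + 120487 = (33364 - 288903) + 120487 = -255539 + 120487 = -135052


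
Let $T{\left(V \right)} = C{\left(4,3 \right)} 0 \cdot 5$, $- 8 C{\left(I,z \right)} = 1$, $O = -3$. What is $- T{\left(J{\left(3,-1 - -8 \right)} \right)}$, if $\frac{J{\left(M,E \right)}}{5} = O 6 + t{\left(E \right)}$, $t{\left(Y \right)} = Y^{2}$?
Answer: $0$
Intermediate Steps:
$C{\left(I,z \right)} = - \frac{1}{8}$ ($C{\left(I,z \right)} = \left(- \frac{1}{8}\right) 1 = - \frac{1}{8}$)
$J{\left(M,E \right)} = -90 + 5 E^{2}$ ($J{\left(M,E \right)} = 5 \left(\left(-3\right) 6 + E^{2}\right) = 5 \left(-18 + E^{2}\right) = -90 + 5 E^{2}$)
$T{\left(V \right)} = 0$ ($T{\left(V \right)} = \left(- \frac{1}{8}\right) 0 \cdot 5 = 0 \cdot 5 = 0$)
$- T{\left(J{\left(3,-1 - -8 \right)} \right)} = \left(-1\right) 0 = 0$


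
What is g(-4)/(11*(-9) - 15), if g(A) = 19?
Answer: -⅙ ≈ -0.16667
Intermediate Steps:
g(-4)/(11*(-9) - 15) = 19/(11*(-9) - 15) = 19/(-99 - 15) = 19/(-114) = 19*(-1/114) = -⅙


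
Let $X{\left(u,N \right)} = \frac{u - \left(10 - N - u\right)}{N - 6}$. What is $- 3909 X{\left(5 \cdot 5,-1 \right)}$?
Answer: $\frac{152451}{7} \approx 21779.0$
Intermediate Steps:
$X{\left(u,N \right)} = \frac{-10 + N + 2 u}{-6 + N}$ ($X{\left(u,N \right)} = \frac{u - \left(10 - N - u\right)}{-6 + N} = \frac{u + \left(-10 + N + u\right)}{-6 + N} = \frac{-10 + N + 2 u}{-6 + N}$)
$- 3909 X{\left(5 \cdot 5,-1 \right)} = - 3909 \frac{-10 - 1 + 2 \cdot 5 \cdot 5}{-6 - 1} = - 3909 \frac{-10 - 1 + 2 \cdot 25}{-7} = - 3909 \left(- \frac{-10 - 1 + 50}{7}\right) = - 3909 \left(\left(- \frac{1}{7}\right) 39\right) = \left(-3909\right) \left(- \frac{39}{7}\right) = \frac{152451}{7}$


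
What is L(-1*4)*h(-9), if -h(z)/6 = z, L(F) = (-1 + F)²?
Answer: 1350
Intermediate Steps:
h(z) = -6*z
L(-1*4)*h(-9) = (-1 - 1*4)²*(-6*(-9)) = (-1 - 4)²*54 = (-5)²*54 = 25*54 = 1350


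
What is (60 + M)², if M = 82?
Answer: 20164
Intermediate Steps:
(60 + M)² = (60 + 82)² = 142² = 20164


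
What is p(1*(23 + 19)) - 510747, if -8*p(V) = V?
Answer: -2043009/4 ≈ -5.1075e+5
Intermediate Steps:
p(V) = -V/8
p(1*(23 + 19)) - 510747 = -(23 + 19)/8 - 510747 = -42/8 - 510747 = -⅛*42 - 510747 = -21/4 - 510747 = -2043009/4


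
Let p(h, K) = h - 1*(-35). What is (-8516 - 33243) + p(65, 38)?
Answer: -41659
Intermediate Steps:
p(h, K) = 35 + h (p(h, K) = h + 35 = 35 + h)
(-8516 - 33243) + p(65, 38) = (-8516 - 33243) + (35 + 65) = -41759 + 100 = -41659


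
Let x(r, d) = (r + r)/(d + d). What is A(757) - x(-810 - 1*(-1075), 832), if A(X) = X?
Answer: 629559/832 ≈ 756.68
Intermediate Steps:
x(r, d) = r/d (x(r, d) = (2*r)/((2*d)) = (2*r)*(1/(2*d)) = r/d)
A(757) - x(-810 - 1*(-1075), 832) = 757 - (-810 - 1*(-1075))/832 = 757 - (-810 + 1075)/832 = 757 - 265/832 = 629559/832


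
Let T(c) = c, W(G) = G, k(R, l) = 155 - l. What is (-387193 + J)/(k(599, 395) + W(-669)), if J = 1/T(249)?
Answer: 96411056/226341 ≈ 425.96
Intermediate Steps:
J = 1/249 ≈ 0.0040161
(-387193 + J)/(k(599, 395) + W(-669)) = (-387193 + 1/249)/((155 - 1*395) - 669) = -96411056/(249*((155 - 395) - 669)) = -96411056/(249*(-240 - 669)) = -96411056/249/(-909) = -96411056/249*(-1/909) = 96411056/226341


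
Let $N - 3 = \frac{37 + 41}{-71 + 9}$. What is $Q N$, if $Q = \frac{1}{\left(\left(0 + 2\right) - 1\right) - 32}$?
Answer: $- \frac{54}{961} \approx -0.056191$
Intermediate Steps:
$N = \frac{54}{31}$ ($N = 3 + \frac{37 + 41}{-71 + 9} = 3 + \frac{78}{-62} = 3 + 78 \left(- \frac{1}{62}\right) = 3 - \frac{39}{31} = \frac{54}{31} \approx 1.7419$)
$Q = - \frac{1}{31}$ ($Q = \frac{1}{\left(2 - 1\right) - 32} = \frac{1}{1 - 32} = \frac{1}{-31} = - \frac{1}{31} \approx -0.032258$)
$Q N = \left(- \frac{1}{31}\right) \frac{54}{31} = - \frac{54}{961}$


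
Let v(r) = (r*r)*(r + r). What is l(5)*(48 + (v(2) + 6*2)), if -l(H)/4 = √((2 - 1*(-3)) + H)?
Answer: -304*√10 ≈ -961.33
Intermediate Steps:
v(r) = 2*r³ (v(r) = r²*(2*r) = 2*r³)
l(H) = -4*√(5 + H) (l(H) = -4*√((2 - 1*(-3)) + H) = -4*√((2 + 3) + H) = -4*√(5 + H))
l(5)*(48 + (v(2) + 6*2)) = (-4*√(5 + 5))*(48 + (2*2³ + 6*2)) = (-4*√10)*(48 + (2*8 + 12)) = (-4*√10)*(48 + (16 + 12)) = (-4*√10)*(48 + 28) = -4*√10*76 = -304*√10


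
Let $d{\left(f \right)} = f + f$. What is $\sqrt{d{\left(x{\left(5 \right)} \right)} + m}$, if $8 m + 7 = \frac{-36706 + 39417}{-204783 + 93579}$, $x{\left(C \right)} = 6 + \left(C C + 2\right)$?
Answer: $\frac{\sqrt{357919791994}}{74136} \approx 8.0698$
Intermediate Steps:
$x{\left(C \right)} = 8 + C^{2}$ ($x{\left(C \right)} = 6 + \left(C^{2} + 2\right) = 6 + \left(2 + C^{2}\right) = 8 + C^{2}$)
$m = - \frac{781139}{889632}$ ($m = - \frac{7}{8} + \frac{\left(-36706 + 39417\right) \frac{1}{-204783 + 93579}}{8} = - \frac{7}{8} + \frac{2711 \frac{1}{-111204}}{8} = - \frac{7}{8} + \frac{2711 \left(- \frac{1}{111204}\right)}{8} = - \frac{7}{8} + \frac{1}{8} \left(- \frac{2711}{111204}\right) = - \frac{7}{8} - \frac{2711}{889632} = - \frac{781139}{889632} \approx -0.87805$)
$d{\left(f \right)} = 2 f$
$\sqrt{d{\left(x{\left(5 \right)} \right)} + m} = \sqrt{2 \left(8 + 5^{2}\right) - \frac{781139}{889632}} = \sqrt{2 \left(8 + 25\right) - \frac{781139}{889632}} = \sqrt{2 \cdot 33 - \frac{781139}{889632}} = \sqrt{66 - \frac{781139}{889632}} = \sqrt{\frac{57934573}{889632}} = \frac{\sqrt{357919791994}}{74136}$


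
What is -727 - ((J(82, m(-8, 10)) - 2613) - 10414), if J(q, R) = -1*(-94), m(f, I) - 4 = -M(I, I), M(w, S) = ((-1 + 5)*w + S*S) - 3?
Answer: 12206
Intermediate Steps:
M(w, S) = -3 + S² + 4*w (M(w, S) = (4*w + S²) - 3 = (S² + 4*w) - 3 = -3 + S² + 4*w)
m(f, I) = 7 - I² - 4*I (m(f, I) = 4 - (-3 + I² + 4*I) = 4 + (3 - I² - 4*I) = 7 - I² - 4*I)
J(q, R) = 94
-727 - ((J(82, m(-8, 10)) - 2613) - 10414) = -727 - ((94 - 2613) - 10414) = -727 - (-2519 - 10414) = -727 - 1*(-12933) = -727 + 12933 = 12206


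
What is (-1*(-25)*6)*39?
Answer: 5850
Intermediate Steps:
(-1*(-25)*6)*39 = (25*6)*39 = 150*39 = 5850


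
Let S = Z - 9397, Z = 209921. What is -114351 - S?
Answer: -314875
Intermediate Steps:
S = 200524 (S = 209921 - 9397 = 200524)
-114351 - S = -114351 - 1*200524 = -114351 - 200524 = -314875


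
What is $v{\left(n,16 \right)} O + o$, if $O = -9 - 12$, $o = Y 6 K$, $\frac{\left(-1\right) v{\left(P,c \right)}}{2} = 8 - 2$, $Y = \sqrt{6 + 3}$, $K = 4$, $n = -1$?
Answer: $324$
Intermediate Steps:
$Y = 3$ ($Y = \sqrt{9} = 3$)
$v{\left(P,c \right)} = -12$ ($v{\left(P,c \right)} = - 2 \left(8 - 2\right) = \left(-2\right) 6 = -12$)
$o = 72$ ($o = 3 \cdot 6 \cdot 4 = 18 \cdot 4 = 72$)
$O = -21$ ($O = -9 - 12 = -21$)
$v{\left(n,16 \right)} O + o = \left(-12\right) \left(-21\right) + 72 = 252 + 72 = 324$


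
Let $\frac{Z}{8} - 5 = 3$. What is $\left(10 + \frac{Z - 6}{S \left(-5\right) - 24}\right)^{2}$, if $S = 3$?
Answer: $\frac{110224}{1521} \approx 72.468$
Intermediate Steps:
$Z = 64$ ($Z = 40 + 8 \cdot 3 = 40 + 24 = 64$)
$\left(10 + \frac{Z - 6}{S \left(-5\right) - 24}\right)^{2} = \left(10 + \frac{64 - 6}{3 \left(-5\right) - 24}\right)^{2} = \left(10 + \frac{58}{-15 - 24}\right)^{2} = \left(10 + \frac{58}{-39}\right)^{2} = \left(10 + 58 \left(- \frac{1}{39}\right)\right)^{2} = \left(10 - \frac{58}{39}\right)^{2} = \left(\frac{332}{39}\right)^{2} = \frac{110224}{1521}$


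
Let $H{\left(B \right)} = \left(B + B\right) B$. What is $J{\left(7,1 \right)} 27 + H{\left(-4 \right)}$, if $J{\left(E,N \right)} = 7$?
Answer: $221$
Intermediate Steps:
$H{\left(B \right)} = 2 B^{2}$ ($H{\left(B \right)} = 2 B B = 2 B^{2}$)
$J{\left(7,1 \right)} 27 + H{\left(-4 \right)} = 7 \cdot 27 + 2 \left(-4\right)^{2} = 189 + 2 \cdot 16 = 189 + 32 = 221$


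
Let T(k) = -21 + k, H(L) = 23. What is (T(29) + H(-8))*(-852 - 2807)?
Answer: -113429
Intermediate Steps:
(T(29) + H(-8))*(-852 - 2807) = ((-21 + 29) + 23)*(-852 - 2807) = (8 + 23)*(-3659) = 31*(-3659) = -113429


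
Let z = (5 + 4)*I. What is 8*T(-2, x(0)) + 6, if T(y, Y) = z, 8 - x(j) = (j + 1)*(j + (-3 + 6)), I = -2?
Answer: -138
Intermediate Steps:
z = -18 (z = (5 + 4)*(-2) = 9*(-2) = -18)
x(j) = 8 - (1 + j)*(3 + j) (x(j) = 8 - (j + 1)*(j + (-3 + 6)) = 8 - (1 + j)*(j + 3) = 8 - (1 + j)*(3 + j))
T(y, Y) = -18
8*T(-2, x(0)) + 6 = 8*(-18) + 6 = -144 + 6 = -138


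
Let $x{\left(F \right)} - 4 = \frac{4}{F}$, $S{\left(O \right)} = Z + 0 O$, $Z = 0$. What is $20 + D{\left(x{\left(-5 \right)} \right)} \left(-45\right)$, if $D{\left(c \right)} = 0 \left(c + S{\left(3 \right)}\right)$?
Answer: $20$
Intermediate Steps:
$S{\left(O \right)} = 0$ ($S{\left(O \right)} = 0 + 0 O = 0 + 0 = 0$)
$x{\left(F \right)} = 4 + \frac{4}{F}$
$D{\left(c \right)} = 0$ ($D{\left(c \right)} = 0 \left(c + 0\right) = 0 c = 0$)
$20 + D{\left(x{\left(-5 \right)} \right)} \left(-45\right) = 20 + 0 \left(-45\right) = 20 + 0 = 20$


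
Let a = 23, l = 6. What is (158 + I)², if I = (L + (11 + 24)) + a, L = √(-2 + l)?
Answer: 47524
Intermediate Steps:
L = 2 (L = √(-2 + 6) = √4 = 2)
I = 60 (I = (2 + (11 + 24)) + 23 = (2 + 35) + 23 = 37 + 23 = 60)
(158 + I)² = (158 + 60)² = 218² = 47524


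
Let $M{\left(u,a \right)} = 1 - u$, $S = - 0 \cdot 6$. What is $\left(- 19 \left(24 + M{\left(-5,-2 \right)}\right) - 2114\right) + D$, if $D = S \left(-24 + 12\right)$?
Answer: $-2684$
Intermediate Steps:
$S = 0$ ($S = \left(-1\right) 0 = 0$)
$D = 0$ ($D = 0 \left(-24 + 12\right) = 0 \left(-12\right) = 0$)
$\left(- 19 \left(24 + M{\left(-5,-2 \right)}\right) - 2114\right) + D = \left(- 19 \left(24 + \left(1 - -5\right)\right) - 2114\right) + 0 = \left(- 19 \left(24 + \left(1 + 5\right)\right) - 2114\right) + 0 = \left(- 19 \left(24 + 6\right) - 2114\right) + 0 = \left(\left(-19\right) 30 - 2114\right) + 0 = \left(-570 - 2114\right) + 0 = -2684 + 0 = -2684$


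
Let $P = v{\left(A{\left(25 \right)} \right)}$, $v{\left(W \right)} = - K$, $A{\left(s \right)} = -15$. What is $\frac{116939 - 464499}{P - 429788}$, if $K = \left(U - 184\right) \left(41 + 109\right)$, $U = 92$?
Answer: $\frac{86890}{103997} \approx 0.8355$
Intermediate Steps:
$K = -13800$ ($K = \left(92 - 184\right) \left(41 + 109\right) = \left(-92\right) 150 = -13800$)
$v{\left(W \right)} = 13800$ ($v{\left(W \right)} = \left(-1\right) \left(-13800\right) = 13800$)
$P = 13800$
$\frac{116939 - 464499}{P - 429788} = \frac{116939 - 464499}{13800 - 429788} = - \frac{347560}{-415988} = \left(-347560\right) \left(- \frac{1}{415988}\right) = \frac{86890}{103997}$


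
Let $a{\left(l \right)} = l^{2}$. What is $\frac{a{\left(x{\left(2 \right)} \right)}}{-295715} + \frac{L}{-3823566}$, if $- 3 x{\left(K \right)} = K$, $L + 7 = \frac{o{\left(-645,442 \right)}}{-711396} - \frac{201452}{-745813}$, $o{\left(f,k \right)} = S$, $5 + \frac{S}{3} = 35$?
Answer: $\frac{1224534936273827}{4761159914575625698620} \approx 2.5719 \cdot 10^{-7}$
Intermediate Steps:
$S = 90$ ($S = -15 + 3 \cdot 35 = -15 + 105 = 90$)
$o{\left(f,k \right)} = 90$
$L = - \frac{198374092823}{29476021386}$ ($L = -7 + \left(\frac{90}{-711396} - \frac{201452}{-745813}\right) = -7 + \left(90 \left(- \frac{1}{711396}\right) - - \frac{201452}{745813}\right) = -7 + \left(- \frac{5}{39522} + \frac{201452}{745813}\right) = -7 + \frac{7958056879}{29476021386} = - \frac{198374092823}{29476021386} \approx -6.73$)
$x{\left(K \right)} = - \frac{K}{3}$
$\frac{a{\left(x{\left(2 \right)} \right)}}{-295715} + \frac{L}{-3823566} = \frac{\left(\left(- \frac{1}{3}\right) 2\right)^{2}}{-295715} - \frac{198374092823}{29476021386 \left(-3823566\right)} = \left(- \frac{2}{3}\right)^{2} \left(- \frac{1}{295715}\right) - - \frac{198374092823}{112703513186782476} = \frac{4}{9} \left(- \frac{1}{295715}\right) + \frac{198374092823}{112703513186782476} = - \frac{4}{2661435} + \frac{198374092823}{112703513186782476} = \frac{1224534936273827}{4761159914575625698620}$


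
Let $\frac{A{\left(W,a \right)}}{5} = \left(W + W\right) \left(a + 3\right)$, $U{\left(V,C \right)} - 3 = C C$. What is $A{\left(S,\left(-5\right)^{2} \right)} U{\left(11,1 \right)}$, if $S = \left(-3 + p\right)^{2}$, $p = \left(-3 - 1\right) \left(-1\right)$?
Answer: $1120$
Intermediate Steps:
$p = 4$ ($p = \left(-4\right) \left(-1\right) = 4$)
$U{\left(V,C \right)} = 3 + C^{2}$ ($U{\left(V,C \right)} = 3 + C C = 3 + C^{2}$)
$S = 1$ ($S = \left(-3 + 4\right)^{2} = 1^{2} = 1$)
$A{\left(W,a \right)} = 10 W \left(3 + a\right)$ ($A{\left(W,a \right)} = 5 \left(W + W\right) \left(a + 3\right) = 5 \cdot 2 W \left(3 + a\right) = 10 W \left(3 + a\right)$)
$A{\left(S,\left(-5\right)^{2} \right)} U{\left(11,1 \right)} = 10 \cdot 1 \left(3 + \left(-5\right)^{2}\right) \left(3 + 1^{2}\right) = 10 \cdot 1 \left(3 + 25\right) \left(3 + 1\right) = 10 \cdot 1 \cdot 28 \cdot 4 = 280 \cdot 4 = 1120$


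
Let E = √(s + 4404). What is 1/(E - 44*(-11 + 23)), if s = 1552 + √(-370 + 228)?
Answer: -1/(528 - √(5956 + I*√142)) ≈ -0.0022182 - 3.7986e-7*I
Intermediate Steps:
s = 1552 + I*√142 (s = 1552 + √(-142) = 1552 + I*√142 ≈ 1552.0 + 11.916*I)
E = √(5956 + I*√142) (E = √((1552 + I*√142) + 4404) = √(5956 + I*√142) ≈ 77.175 + 0.0772*I)
1/(E - 44*(-11 + 23)) = 1/(√(5956 + I*√142) - 44*(-11 + 23)) = 1/(√(5956 + I*√142) - 44*12) = 1/(√(5956 + I*√142) - 528) = 1/(-528 + √(5956 + I*√142))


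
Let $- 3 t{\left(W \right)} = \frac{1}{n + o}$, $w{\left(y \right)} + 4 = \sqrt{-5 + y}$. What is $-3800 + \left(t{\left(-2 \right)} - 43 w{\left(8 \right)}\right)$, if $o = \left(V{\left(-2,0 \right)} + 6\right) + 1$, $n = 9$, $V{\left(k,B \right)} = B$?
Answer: $- \frac{174145}{48} - 43 \sqrt{3} \approx -3702.5$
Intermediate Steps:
$w{\left(y \right)} = -4 + \sqrt{-5 + y}$
$o = 7$ ($o = \left(0 + 6\right) + 1 = 6 + 1 = 7$)
$t{\left(W \right)} = - \frac{1}{48}$ ($t{\left(W \right)} = - \frac{1}{3 \left(9 + 7\right)} = - \frac{1}{3 \cdot 16} = \left(- \frac{1}{3}\right) \frac{1}{16} = - \frac{1}{48}$)
$-3800 + \left(t{\left(-2 \right)} - 43 w{\left(8 \right)}\right) = -3800 - \left(\frac{1}{48} + 43 \left(-4 + \sqrt{-5 + 8}\right)\right) = -3800 - \left(\frac{1}{48} + 43 \left(-4 + \sqrt{3}\right)\right) = -3800 + \left(- \frac{1}{48} + \left(172 - 43 \sqrt{3}\right)\right) = -3800 + \left(\frac{8255}{48} - 43 \sqrt{3}\right) = - \frac{174145}{48} - 43 \sqrt{3}$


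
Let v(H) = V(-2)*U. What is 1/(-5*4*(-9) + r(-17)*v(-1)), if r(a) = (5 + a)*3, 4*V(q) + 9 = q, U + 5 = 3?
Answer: -1/18 ≈ -0.055556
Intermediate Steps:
U = -2 (U = -5 + 3 = -2)
V(q) = -9/4 + q/4
r(a) = 15 + 3*a
v(H) = 11/2 (v(H) = (-9/4 + (1/4)*(-2))*(-2) = (-9/4 - 1/2)*(-2) = -11/4*(-2) = 11/2)
1/(-5*4*(-9) + r(-17)*v(-1)) = 1/(-5*4*(-9) + (15 + 3*(-17))*(11/2)) = 1/(-20*(-9) + (15 - 51)*(11/2)) = 1/(180 - 36*11/2) = 1/(180 - 198) = 1/(-18) = -1/18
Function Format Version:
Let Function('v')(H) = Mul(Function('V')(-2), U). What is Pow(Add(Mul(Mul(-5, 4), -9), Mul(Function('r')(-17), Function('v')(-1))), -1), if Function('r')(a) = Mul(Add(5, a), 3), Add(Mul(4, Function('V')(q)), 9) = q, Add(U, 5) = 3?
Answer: Rational(-1, 18) ≈ -0.055556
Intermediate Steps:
U = -2 (U = Add(-5, 3) = -2)
Function('V')(q) = Add(Rational(-9, 4), Mul(Rational(1, 4), q))
Function('r')(a) = Add(15, Mul(3, a))
Function('v')(H) = Rational(11, 2) (Function('v')(H) = Mul(Add(Rational(-9, 4), Mul(Rational(1, 4), -2)), -2) = Mul(Add(Rational(-9, 4), Rational(-1, 2)), -2) = Mul(Rational(-11, 4), -2) = Rational(11, 2))
Pow(Add(Mul(Mul(-5, 4), -9), Mul(Function('r')(-17), Function('v')(-1))), -1) = Pow(Add(Mul(Mul(-5, 4), -9), Mul(Add(15, Mul(3, -17)), Rational(11, 2))), -1) = Pow(Add(Mul(-20, -9), Mul(Add(15, -51), Rational(11, 2))), -1) = Pow(Add(180, Mul(-36, Rational(11, 2))), -1) = Pow(Add(180, -198), -1) = Pow(-18, -1) = Rational(-1, 18)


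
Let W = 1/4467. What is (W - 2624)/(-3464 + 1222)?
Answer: 11721407/10015014 ≈ 1.1704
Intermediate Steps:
W = 1/4467 ≈ 0.00022386
(W - 2624)/(-3464 + 1222) = (1/4467 - 2624)/(-3464 + 1222) = -11721407/4467/(-2242) = -11721407/4467*(-1/2242) = 11721407/10015014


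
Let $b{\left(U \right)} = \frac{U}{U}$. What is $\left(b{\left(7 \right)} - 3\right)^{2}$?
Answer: $4$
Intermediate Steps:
$b{\left(U \right)} = 1$
$\left(b{\left(7 \right)} - 3\right)^{2} = \left(1 - 3\right)^{2} = \left(-2\right)^{2} = 4$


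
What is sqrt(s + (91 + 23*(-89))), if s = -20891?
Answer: I*sqrt(22847) ≈ 151.15*I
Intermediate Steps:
sqrt(s + (91 + 23*(-89))) = sqrt(-20891 + (91 + 23*(-89))) = sqrt(-20891 + (91 - 2047)) = sqrt(-20891 - 1956) = sqrt(-22847) = I*sqrt(22847)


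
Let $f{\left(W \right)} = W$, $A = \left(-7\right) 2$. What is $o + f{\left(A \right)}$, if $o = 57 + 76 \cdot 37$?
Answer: $2855$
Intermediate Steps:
$A = -14$
$o = 2869$ ($o = 57 + 2812 = 2869$)
$o + f{\left(A \right)} = 2869 - 14 = 2855$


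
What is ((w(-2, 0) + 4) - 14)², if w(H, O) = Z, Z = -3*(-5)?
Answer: 25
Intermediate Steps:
Z = 15
w(H, O) = 15
((w(-2, 0) + 4) - 14)² = ((15 + 4) - 14)² = (19 - 14)² = 5² = 25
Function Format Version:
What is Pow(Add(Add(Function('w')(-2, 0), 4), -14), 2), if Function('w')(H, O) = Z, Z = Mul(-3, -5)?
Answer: 25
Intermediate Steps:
Z = 15
Function('w')(H, O) = 15
Pow(Add(Add(Function('w')(-2, 0), 4), -14), 2) = Pow(Add(Add(15, 4), -14), 2) = Pow(Add(19, -14), 2) = Pow(5, 2) = 25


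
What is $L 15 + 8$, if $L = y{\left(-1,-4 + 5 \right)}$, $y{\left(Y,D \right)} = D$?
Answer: $23$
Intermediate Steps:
$L = 1$ ($L = -4 + 5 = 1$)
$L 15 + 8 = 1 \cdot 15 + 8 = 15 + 8 = 23$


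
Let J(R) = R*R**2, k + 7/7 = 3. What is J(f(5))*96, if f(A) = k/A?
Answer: 768/125 ≈ 6.1440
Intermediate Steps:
k = 2 (k = -1 + 3 = 2)
f(A) = 2/A
J(R) = R**3
J(f(5))*96 = (2/5)**3*96 = (8/125)*96 = 768/125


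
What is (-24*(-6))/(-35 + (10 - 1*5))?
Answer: -24/5 ≈ -4.8000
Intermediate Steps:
(-24*(-6))/(-35 + (10 - 1*5)) = 144/(-35 + (10 - 5)) = 144/(-35 + 5) = 144/(-30) = 144*(-1/30) = -24/5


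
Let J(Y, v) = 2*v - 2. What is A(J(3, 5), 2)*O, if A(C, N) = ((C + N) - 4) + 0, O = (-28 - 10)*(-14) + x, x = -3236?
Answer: -16224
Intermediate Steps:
J(Y, v) = -2 + 2*v
O = -2704 (O = (-28 - 10)*(-14) - 3236 = -38*(-14) - 3236 = 532 - 3236 = -2704)
A(C, N) = -4 + C + N (A(C, N) = (-4 + C + N) + 0 = -4 + C + N)
A(J(3, 5), 2)*O = (-4 + (-2 + 2*5) + 2)*(-2704) = (-4 + (-2 + 10) + 2)*(-2704) = (-4 + 8 + 2)*(-2704) = 6*(-2704) = -16224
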